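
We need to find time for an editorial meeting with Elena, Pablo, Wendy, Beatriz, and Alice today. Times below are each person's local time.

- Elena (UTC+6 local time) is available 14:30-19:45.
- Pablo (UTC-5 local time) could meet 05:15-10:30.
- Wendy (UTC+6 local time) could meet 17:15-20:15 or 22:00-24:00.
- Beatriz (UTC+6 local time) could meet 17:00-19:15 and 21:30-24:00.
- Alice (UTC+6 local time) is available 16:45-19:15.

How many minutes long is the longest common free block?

Elena in UTC: 08:30-13:45 (subtract 6h to convert from UTC+6).
Pablo in UTC: 10:15-15:30 (add 5h to convert from UTC-5).
Wendy in UTC: 11:15-14:15, 16:00-18:00 (subtract 6h to convert from UTC+6).
Beatriz in UTC: 11:00-13:15, 15:30-18:00 (subtract 6h to convert from UTC+6).
Alice in UTC: 10:45-13:15 (subtract 6h to convert from UTC+6).
Elena ∩ Pablo: 10:15-13:45.
Elena ∩ Pablo ∩ Wendy: 11:15-13:45.
Elena ∩ Pablo ∩ Wendy ∩ Beatriz: 11:15-13:15.
Elena ∩ Pablo ∩ Wendy ∩ Beatriz ∩ Alice: 11:15-13:15.
The longest is 11:15-13:15 at 120 minutes.

120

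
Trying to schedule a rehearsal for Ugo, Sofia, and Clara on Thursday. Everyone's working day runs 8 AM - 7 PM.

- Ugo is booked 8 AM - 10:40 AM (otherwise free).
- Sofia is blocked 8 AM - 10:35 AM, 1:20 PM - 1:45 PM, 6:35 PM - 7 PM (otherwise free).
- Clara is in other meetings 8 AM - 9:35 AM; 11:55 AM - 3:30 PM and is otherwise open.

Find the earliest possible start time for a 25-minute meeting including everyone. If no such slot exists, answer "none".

Ugo free: 10:40-19:00 (invert busy blocks within the working day).
Sofia free: 10:35-13:20, 13:45-18:35 (invert busy blocks within the working day).
Clara free: 09:35-11:55, 15:30-19:00 (invert busy blocks within the working day).
Ugo ∩ Sofia: 10:40-13:20, 13:45-18:35.
Ugo ∩ Sofia ∩ Clara: 10:40-11:55, 15:30-18:35.
The first common window of at least 25 minutes is 10:40-11:55, so the earliest start is 10:40.

10:40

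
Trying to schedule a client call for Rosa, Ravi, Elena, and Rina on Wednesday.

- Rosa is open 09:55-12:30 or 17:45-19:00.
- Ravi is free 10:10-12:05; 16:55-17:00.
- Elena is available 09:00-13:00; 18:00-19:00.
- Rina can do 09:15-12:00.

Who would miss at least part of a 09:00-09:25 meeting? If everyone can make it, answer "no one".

Rosa: not fully free for 09:00-09:25. Ravi: not fully free for 09:00-09:25. Elena: free for 09:00-09:25. Rina: not fully free for 09:00-09:25.

Ravi, Rina, Rosa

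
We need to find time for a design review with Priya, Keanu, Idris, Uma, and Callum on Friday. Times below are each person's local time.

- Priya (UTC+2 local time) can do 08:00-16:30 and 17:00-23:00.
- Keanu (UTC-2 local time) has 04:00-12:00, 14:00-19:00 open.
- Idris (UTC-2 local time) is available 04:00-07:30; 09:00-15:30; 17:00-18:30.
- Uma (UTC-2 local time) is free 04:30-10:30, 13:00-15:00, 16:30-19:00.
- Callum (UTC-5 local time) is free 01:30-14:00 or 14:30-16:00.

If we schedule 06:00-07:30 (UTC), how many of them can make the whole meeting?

Priya in UTC: 06:00-14:30, 15:00-21:00 (subtract 2h to convert from UTC+2).
Keanu in UTC: 06:00-14:00, 16:00-21:00 (add 2h to convert from UTC-2).
Idris in UTC: 06:00-09:30, 11:00-17:30, 19:00-20:30 (add 2h to convert from UTC-2).
Uma in UTC: 06:30-12:30, 15:00-17:00, 18:30-21:00 (add 2h to convert from UTC-2).
Callum in UTC: 06:30-19:00, 19:30-21:00 (add 5h to convert from UTC-5).
Priya, Keanu, and Idris can make the full 06:00-07:30 slot — that's 3.

3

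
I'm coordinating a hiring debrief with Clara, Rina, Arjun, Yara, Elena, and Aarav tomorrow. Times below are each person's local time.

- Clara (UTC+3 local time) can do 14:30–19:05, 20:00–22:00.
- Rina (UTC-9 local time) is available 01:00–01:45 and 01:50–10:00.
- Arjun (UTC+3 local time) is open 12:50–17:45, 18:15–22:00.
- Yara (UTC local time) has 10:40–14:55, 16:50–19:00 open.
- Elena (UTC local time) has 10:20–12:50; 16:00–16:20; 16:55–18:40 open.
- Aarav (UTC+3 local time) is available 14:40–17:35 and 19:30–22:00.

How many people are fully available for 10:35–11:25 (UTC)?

Clara in UTC: 11:30-16:05, 17:00-19:00 (subtract 3h to convert from UTC+3).
Rina in UTC: 10:00-10:45, 10:50-19:00 (add 9h to convert from UTC-9).
Arjun in UTC: 09:50-14:45, 15:15-19:00 (subtract 3h to convert from UTC+3).
Yara in UTC: 10:40-14:55, 16:50-19:00.
Elena in UTC: 10:20-12:50, 16:00-16:20, 16:55-18:40.
Aarav in UTC: 11:40-14:35, 16:30-19:00 (subtract 3h to convert from UTC+3).
Arjun and Elena can make the full 10:35-11:25 slot — that's 2.

2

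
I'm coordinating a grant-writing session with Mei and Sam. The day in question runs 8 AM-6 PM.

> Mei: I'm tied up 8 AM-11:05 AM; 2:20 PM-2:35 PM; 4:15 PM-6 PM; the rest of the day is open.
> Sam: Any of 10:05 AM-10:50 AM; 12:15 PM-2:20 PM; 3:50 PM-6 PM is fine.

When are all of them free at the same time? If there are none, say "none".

12:15-14:20, 15:50-16:15

Mei free: 11:05-14:20, 14:35-16:15 (invert busy blocks within the working day).
Sam free: 10:05-10:50, 12:15-14:20, 15:50-18:00.
Mei ∩ Sam: 12:15-14:20, 15:50-16:15.
So the common availability across everyone is 12:15-14:20, 15:50-16:15.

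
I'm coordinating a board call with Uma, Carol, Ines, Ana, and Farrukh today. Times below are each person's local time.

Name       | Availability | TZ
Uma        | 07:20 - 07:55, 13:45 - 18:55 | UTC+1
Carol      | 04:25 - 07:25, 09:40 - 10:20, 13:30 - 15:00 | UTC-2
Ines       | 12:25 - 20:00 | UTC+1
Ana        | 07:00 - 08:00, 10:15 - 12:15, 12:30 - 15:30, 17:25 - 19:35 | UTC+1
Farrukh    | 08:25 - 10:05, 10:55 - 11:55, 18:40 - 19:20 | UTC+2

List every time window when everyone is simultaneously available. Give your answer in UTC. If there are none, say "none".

Uma in UTC: 06:20-06:55, 12:45-17:55 (subtract 1h to convert from UTC+1).
Carol in UTC: 06:25-09:25, 11:40-12:20, 15:30-17:00 (add 2h to convert from UTC-2).
Ines in UTC: 11:25-19:00 (subtract 1h to convert from UTC+1).
Ana in UTC: 06:00-07:00, 09:15-11:15, 11:30-14:30, 16:25-18:35 (subtract 1h to convert from UTC+1).
Farrukh in UTC: 06:25-08:05, 08:55-09:55, 16:40-17:20 (subtract 2h to convert from UTC+2).
Uma ∩ Carol: 06:25-06:55, 15:30-17:00.
Uma ∩ Carol ∩ Ines: 15:30-17:00.
Uma ∩ Carol ∩ Ines ∩ Ana: 16:25-17:00.
Uma ∩ Carol ∩ Ines ∩ Ana ∩ Farrukh: 16:40-17:00.

16:40-17:00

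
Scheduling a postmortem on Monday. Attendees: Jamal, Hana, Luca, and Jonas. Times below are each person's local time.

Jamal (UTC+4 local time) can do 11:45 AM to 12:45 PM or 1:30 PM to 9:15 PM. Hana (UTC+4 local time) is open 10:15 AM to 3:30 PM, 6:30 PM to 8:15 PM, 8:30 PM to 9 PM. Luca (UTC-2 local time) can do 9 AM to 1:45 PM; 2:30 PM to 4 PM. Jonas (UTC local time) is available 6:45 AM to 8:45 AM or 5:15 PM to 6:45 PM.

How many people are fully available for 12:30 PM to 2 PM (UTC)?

Jamal in UTC: 07:45-08:45, 09:30-17:15 (subtract 4h to convert from UTC+4).
Hana in UTC: 06:15-11:30, 14:30-16:15, 16:30-17:00 (subtract 4h to convert from UTC+4).
Luca in UTC: 11:00-15:45, 16:30-18:00 (add 2h to convert from UTC-2).
Jonas in UTC: 06:45-08:45, 17:15-18:45.
Jamal and Luca can make the full 12:30-14:00 slot — that's 2.

2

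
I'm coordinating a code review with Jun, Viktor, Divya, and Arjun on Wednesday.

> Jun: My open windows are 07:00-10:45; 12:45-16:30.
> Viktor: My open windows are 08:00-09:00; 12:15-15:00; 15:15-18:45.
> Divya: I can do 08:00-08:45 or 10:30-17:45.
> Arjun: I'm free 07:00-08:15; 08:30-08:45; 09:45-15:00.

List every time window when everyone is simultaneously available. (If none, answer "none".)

08:00-08:15, 08:30-08:45, 12:45-15:00

Jun ∩ Viktor: 08:00-09:00, 12:45-15:00, 15:15-16:30.
Jun ∩ Viktor ∩ Divya: 08:00-08:45, 12:45-15:00, 15:15-16:30.
Jun ∩ Viktor ∩ Divya ∩ Arjun: 08:00-08:15, 08:30-08:45, 12:45-15:00.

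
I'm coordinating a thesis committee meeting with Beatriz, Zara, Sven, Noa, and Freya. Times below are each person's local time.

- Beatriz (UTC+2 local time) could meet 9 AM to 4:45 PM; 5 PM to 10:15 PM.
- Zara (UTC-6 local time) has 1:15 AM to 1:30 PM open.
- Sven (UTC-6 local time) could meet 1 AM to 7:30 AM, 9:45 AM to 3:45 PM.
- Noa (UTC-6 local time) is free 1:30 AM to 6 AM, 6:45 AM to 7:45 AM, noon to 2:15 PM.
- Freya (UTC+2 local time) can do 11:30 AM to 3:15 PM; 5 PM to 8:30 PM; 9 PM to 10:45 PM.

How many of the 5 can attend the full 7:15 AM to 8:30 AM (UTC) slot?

Beatriz in UTC: 07:00-14:45, 15:00-20:15 (subtract 2h to convert from UTC+2).
Zara in UTC: 07:15-19:30 (add 6h to convert from UTC-6).
Sven in UTC: 07:00-13:30, 15:45-21:45 (add 6h to convert from UTC-6).
Noa in UTC: 07:30-12:00, 12:45-13:45, 18:00-20:15 (add 6h to convert from UTC-6).
Freya in UTC: 09:30-13:15, 15:00-18:30, 19:00-20:45 (subtract 2h to convert from UTC+2).
Beatriz, Zara, and Sven can make the full 07:15-08:30 slot — that's 3.

3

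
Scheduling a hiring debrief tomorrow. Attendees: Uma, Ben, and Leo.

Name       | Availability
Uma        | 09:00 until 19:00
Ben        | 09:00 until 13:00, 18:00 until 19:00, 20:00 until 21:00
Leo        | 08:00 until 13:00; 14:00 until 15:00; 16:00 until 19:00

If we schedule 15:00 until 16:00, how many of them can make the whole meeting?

Uma can make the full 15:00-16:00 slot — that's 1.

1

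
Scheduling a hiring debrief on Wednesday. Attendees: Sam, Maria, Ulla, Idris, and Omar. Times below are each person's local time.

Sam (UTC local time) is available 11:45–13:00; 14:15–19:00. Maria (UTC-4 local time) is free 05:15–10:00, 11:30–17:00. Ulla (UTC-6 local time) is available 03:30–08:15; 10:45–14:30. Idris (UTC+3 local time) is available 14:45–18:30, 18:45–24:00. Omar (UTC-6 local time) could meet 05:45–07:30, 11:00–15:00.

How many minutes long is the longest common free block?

Sam in UTC: 11:45-13:00, 14:15-19:00.
Maria in UTC: 09:15-14:00, 15:30-21:00 (add 4h to convert from UTC-4).
Ulla in UTC: 09:30-14:15, 16:45-20:30 (add 6h to convert from UTC-6).
Idris in UTC: 11:45-15:30, 15:45-21:00 (subtract 3h to convert from UTC+3).
Omar in UTC: 11:45-13:30, 17:00-21:00 (add 6h to convert from UTC-6).
Sam ∩ Maria: 11:45-13:00, 15:30-19:00.
Sam ∩ Maria ∩ Ulla: 11:45-13:00, 16:45-19:00.
Sam ∩ Maria ∩ Ulla ∩ Idris: 11:45-13:00, 16:45-19:00.
Sam ∩ Maria ∩ Ulla ∩ Idris ∩ Omar: 11:45-13:00, 17:00-19:00.
Those are the intersection windows.
The longest is 17:00-19:00 at 120 minutes.

120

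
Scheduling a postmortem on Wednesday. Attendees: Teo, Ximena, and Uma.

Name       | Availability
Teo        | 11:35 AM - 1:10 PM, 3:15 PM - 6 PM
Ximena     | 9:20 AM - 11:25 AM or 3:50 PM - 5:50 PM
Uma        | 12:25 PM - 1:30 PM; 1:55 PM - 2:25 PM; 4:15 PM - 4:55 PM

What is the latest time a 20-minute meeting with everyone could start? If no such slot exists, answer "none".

16:35

Teo ∩ Ximena: 15:50-17:50.
Teo ∩ Ximena ∩ Uma: 16:15-16:55.
The last common window of at least 20 minutes is 16:15-16:55; a 20-minute meeting can start as late as 16:35 and still end by 16:55.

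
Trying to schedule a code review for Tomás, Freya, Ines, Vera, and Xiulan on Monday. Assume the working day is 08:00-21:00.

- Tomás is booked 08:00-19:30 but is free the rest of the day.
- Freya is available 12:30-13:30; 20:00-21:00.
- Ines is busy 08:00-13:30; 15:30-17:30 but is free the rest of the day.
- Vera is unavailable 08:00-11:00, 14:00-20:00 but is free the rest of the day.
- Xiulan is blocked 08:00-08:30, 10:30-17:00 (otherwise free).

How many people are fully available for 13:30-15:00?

Tomás free: 19:30-21:00 (invert busy blocks within the working day).
Freya free: 12:30-13:30, 20:00-21:00.
Ines free: 13:30-15:30, 17:30-21:00 (invert busy blocks within the working day).
Vera free: 11:00-14:00, 20:00-21:00 (invert busy blocks within the working day).
Xiulan free: 08:30-10:30, 17:00-21:00 (invert busy blocks within the working day).
Ines can make the full 13:30-15:00 slot — that's 1.

1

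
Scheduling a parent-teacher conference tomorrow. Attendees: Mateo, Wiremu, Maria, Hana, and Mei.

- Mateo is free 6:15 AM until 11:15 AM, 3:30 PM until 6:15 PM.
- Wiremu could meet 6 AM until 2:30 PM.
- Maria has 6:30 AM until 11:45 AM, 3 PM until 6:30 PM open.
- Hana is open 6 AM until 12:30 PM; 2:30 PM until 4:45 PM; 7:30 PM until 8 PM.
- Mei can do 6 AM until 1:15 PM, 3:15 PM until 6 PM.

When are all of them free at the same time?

Mateo ∩ Wiremu: 06:15-11:15.
Mateo ∩ Wiremu ∩ Maria: 06:30-11:15.
Mateo ∩ Wiremu ∩ Maria ∩ Hana: 06:30-11:15.
Mateo ∩ Wiremu ∩ Maria ∩ Hana ∩ Mei: 06:30-11:15.
So the common availability across everyone is 06:30-11:15.

06:30-11:15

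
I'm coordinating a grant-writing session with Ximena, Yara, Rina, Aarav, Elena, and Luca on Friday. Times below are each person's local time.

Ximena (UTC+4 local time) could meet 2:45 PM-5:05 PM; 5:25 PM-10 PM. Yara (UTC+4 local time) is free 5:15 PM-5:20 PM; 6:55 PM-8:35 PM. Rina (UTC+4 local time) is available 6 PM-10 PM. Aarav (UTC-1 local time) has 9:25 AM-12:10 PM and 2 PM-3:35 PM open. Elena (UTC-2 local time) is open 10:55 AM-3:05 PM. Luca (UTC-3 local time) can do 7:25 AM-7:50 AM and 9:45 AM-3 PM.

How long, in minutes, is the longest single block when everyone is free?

95

Ximena in UTC: 10:45-13:05, 13:25-18:00 (subtract 4h to convert from UTC+4).
Yara in UTC: 13:15-13:20, 14:55-16:35 (subtract 4h to convert from UTC+4).
Rina in UTC: 14:00-18:00 (subtract 4h to convert from UTC+4).
Aarav in UTC: 10:25-13:10, 15:00-16:35 (add 1h to convert from UTC-1).
Elena in UTC: 12:55-17:05 (add 2h to convert from UTC-2).
Luca in UTC: 10:25-10:50, 12:45-18:00 (add 3h to convert from UTC-3).
Ximena ∩ Yara: 14:55-16:35.
Ximena ∩ Yara ∩ Rina: 14:55-16:35.
Ximena ∩ Yara ∩ Rina ∩ Aarav: 15:00-16:35.
Ximena ∩ Yara ∩ Rina ∩ Aarav ∩ Elena: 15:00-16:35.
Ximena ∩ Yara ∩ Rina ∩ Aarav ∩ Elena ∩ Luca: 15:00-16:35.
The longest is 15:00-16:35 at 95 minutes.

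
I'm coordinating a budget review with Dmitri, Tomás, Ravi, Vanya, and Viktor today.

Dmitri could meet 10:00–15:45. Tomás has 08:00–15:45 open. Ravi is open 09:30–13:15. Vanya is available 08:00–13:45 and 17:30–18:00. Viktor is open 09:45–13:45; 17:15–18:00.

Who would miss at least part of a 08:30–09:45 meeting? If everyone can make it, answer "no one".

Dmitri: not fully free for 08:30-09:45. Tomás: free for 08:30-09:45. Ravi: not fully free for 08:30-09:45. Vanya: free for 08:30-09:45. Viktor: not fully free for 08:30-09:45.

Dmitri, Ravi, Viktor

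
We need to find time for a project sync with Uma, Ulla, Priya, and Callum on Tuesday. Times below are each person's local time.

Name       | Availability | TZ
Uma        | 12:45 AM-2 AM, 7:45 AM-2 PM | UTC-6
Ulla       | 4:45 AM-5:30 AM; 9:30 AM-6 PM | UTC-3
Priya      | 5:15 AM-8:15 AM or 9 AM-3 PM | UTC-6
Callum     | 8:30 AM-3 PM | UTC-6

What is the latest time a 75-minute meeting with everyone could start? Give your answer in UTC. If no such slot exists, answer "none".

18:45

Uma in UTC: 06:45-08:00, 13:45-20:00 (add 6h to convert from UTC-6).
Ulla in UTC: 07:45-08:30, 12:30-21:00 (add 3h to convert from UTC-3).
Priya in UTC: 11:15-14:15, 15:00-21:00 (add 6h to convert from UTC-6).
Callum in UTC: 14:30-21:00 (add 6h to convert from UTC-6).
Uma ∩ Ulla: 07:45-08:00, 13:45-20:00.
Uma ∩ Ulla ∩ Priya: 13:45-14:15, 15:00-20:00.
Uma ∩ Ulla ∩ Priya ∩ Callum: 15:00-20:00.
Those are the intersection windows.
The last common window of at least 75 minutes is 15:00-20:00; a 75-minute meeting can start as late as 18:45 and still end by 20:00.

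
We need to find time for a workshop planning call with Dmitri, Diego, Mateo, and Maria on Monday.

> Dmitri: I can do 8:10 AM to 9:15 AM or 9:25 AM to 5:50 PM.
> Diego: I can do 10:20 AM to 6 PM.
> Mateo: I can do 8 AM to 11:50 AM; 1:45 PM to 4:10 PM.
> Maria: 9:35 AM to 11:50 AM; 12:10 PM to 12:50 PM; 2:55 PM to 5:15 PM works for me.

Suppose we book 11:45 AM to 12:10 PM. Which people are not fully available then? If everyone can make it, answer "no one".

Dmitri: free for 11:45-12:10. Diego: free for 11:45-12:10. Mateo: not fully free for 11:45-12:10. Maria: not fully free for 11:45-12:10.

Maria, Mateo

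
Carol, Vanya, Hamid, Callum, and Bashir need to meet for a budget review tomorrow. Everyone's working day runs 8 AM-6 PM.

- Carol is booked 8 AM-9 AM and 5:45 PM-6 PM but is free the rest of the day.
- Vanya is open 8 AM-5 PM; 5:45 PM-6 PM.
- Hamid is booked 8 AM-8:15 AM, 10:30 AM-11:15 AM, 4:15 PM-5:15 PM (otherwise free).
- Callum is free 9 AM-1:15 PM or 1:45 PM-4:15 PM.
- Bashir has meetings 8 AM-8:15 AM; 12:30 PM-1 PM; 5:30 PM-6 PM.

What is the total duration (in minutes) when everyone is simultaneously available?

Carol free: 09:00-17:45 (invert busy blocks within the working day).
Vanya free: 08:00-17:00, 17:45-18:00.
Hamid free: 08:15-10:30, 11:15-16:15, 17:15-18:00 (invert busy blocks within the working day).
Callum free: 09:00-13:15, 13:45-16:15.
Bashir free: 08:15-12:30, 13:00-17:30 (invert busy blocks within the working day).
Carol ∩ Vanya: 09:00-17:00.
Carol ∩ Vanya ∩ Hamid: 09:00-10:30, 11:15-16:15.
Carol ∩ Vanya ∩ Hamid ∩ Callum: 09:00-10:30, 11:15-13:15, 13:45-16:15.
Carol ∩ Vanya ∩ Hamid ∩ Callum ∩ Bashir: 09:00-10:30, 11:15-12:30, 13:00-13:15, 13:45-16:15.
So the common availability across everyone is 09:00-10:30, 11:15-12:30, 13:00-13:15, 13:45-16:15.
Summing the common windows: 90 + 75 + 15 + 150 = 330 minutes.

330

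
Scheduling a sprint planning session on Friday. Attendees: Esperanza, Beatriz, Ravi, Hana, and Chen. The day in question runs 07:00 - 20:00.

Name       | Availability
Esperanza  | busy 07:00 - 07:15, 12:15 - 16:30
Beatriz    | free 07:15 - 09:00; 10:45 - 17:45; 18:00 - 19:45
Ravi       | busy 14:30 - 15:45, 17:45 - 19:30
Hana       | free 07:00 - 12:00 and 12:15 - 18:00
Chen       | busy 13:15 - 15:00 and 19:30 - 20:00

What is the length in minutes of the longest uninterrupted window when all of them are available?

105

Esperanza free: 07:15-12:15, 16:30-20:00 (invert busy blocks within the working day).
Beatriz free: 07:15-09:00, 10:45-17:45, 18:00-19:45.
Ravi free: 07:00-14:30, 15:45-17:45, 19:30-20:00 (invert busy blocks within the working day).
Hana free: 07:00-12:00, 12:15-18:00.
Chen free: 07:00-13:15, 15:00-19:30 (invert busy blocks within the working day).
Esperanza ∩ Beatriz: 07:15-09:00, 10:45-12:15, 16:30-17:45, 18:00-19:45.
Esperanza ∩ Beatriz ∩ Ravi: 07:15-09:00, 10:45-12:15, 16:30-17:45, 19:30-19:45.
Esperanza ∩ Beatriz ∩ Ravi ∩ Hana: 07:15-09:00, 10:45-12:00, 16:30-17:45.
Esperanza ∩ Beatriz ∩ Ravi ∩ Hana ∩ Chen: 07:15-09:00, 10:45-12:00, 16:30-17:45.
Those are the intersection windows.
The longest is 07:15-09:00 at 105 minutes.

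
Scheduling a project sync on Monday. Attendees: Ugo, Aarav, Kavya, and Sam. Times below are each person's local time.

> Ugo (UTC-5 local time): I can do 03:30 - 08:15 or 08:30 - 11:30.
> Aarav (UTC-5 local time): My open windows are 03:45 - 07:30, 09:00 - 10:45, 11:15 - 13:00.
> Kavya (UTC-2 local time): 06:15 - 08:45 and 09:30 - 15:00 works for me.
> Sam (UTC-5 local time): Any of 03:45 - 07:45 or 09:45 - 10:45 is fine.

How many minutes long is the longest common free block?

120

Ugo in UTC: 08:30-13:15, 13:30-16:30 (add 5h to convert from UTC-5).
Aarav in UTC: 08:45-12:30, 14:00-15:45, 16:15-18:00 (add 5h to convert from UTC-5).
Kavya in UTC: 08:15-10:45, 11:30-17:00 (add 2h to convert from UTC-2).
Sam in UTC: 08:45-12:45, 14:45-15:45 (add 5h to convert from UTC-5).
Ugo ∩ Aarav: 08:45-12:30, 14:00-15:45, 16:15-16:30.
Ugo ∩ Aarav ∩ Kavya: 08:45-10:45, 11:30-12:30, 14:00-15:45, 16:15-16:30.
Ugo ∩ Aarav ∩ Kavya ∩ Sam: 08:45-10:45, 11:30-12:30, 14:45-15:45.
Those are the intersection windows.
The longest is 08:45-10:45 at 120 minutes.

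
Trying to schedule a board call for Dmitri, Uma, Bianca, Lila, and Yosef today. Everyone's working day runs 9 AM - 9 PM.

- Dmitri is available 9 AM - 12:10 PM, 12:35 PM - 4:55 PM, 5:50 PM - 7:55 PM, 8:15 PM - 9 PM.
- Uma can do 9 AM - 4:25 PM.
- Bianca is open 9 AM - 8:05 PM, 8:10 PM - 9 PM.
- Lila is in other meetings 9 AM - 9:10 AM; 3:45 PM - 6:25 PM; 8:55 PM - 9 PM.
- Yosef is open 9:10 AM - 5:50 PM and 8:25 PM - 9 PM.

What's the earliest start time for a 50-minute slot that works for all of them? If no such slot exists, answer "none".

Dmitri free: 09:00-12:10, 12:35-16:55, 17:50-19:55, 20:15-21:00.
Uma free: 09:00-16:25.
Bianca free: 09:00-20:05, 20:10-21:00.
Lila free: 09:10-15:45, 18:25-20:55 (invert busy blocks within the working day).
Yosef free: 09:10-17:50, 20:25-21:00.
Dmitri ∩ Uma: 09:00-12:10, 12:35-16:25.
Dmitri ∩ Uma ∩ Bianca: 09:00-12:10, 12:35-16:25.
Dmitri ∩ Uma ∩ Bianca ∩ Lila: 09:10-12:10, 12:35-15:45.
Dmitri ∩ Uma ∩ Bianca ∩ Lila ∩ Yosef: 09:10-12:10, 12:35-15:45.
Those are the intersection windows.
The first common window of at least 50 minutes is 09:10-12:10, so the earliest start is 09:10.

09:10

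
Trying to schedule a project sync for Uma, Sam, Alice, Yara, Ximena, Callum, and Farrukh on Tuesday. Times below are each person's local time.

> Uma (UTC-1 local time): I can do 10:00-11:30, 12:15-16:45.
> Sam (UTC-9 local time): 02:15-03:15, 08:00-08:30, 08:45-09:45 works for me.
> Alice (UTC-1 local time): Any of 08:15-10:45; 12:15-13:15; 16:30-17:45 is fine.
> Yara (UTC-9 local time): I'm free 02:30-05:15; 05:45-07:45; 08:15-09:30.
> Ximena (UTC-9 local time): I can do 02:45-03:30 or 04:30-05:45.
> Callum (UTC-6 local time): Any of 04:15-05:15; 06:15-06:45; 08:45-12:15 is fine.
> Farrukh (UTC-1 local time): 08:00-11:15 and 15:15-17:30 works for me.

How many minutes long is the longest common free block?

Uma in UTC: 11:00-12:30, 13:15-17:45 (add 1h to convert from UTC-1).
Sam in UTC: 11:15-12:15, 17:00-17:30, 17:45-18:45 (add 9h to convert from UTC-9).
Alice in UTC: 09:15-11:45, 13:15-14:15, 17:30-18:45 (add 1h to convert from UTC-1).
Yara in UTC: 11:30-14:15, 14:45-16:45, 17:15-18:30 (add 9h to convert from UTC-9).
Ximena in UTC: 11:45-12:30, 13:30-14:45 (add 9h to convert from UTC-9).
Callum in UTC: 10:15-11:15, 12:15-12:45, 14:45-18:15 (add 6h to convert from UTC-6).
Farrukh in UTC: 09:00-12:15, 16:15-18:30 (add 1h to convert from UTC-1).
Uma ∩ Sam: 11:15-12:15, 17:00-17:30.
Uma ∩ Sam ∩ Alice: 11:15-11:45.
Uma ∩ Sam ∩ Alice ∩ Yara: 11:30-11:45.
Uma ∩ Sam ∩ Alice ∩ Yara ∩ Ximena: ∅.
Uma ∩ Sam ∩ Alice ∩ Yara ∩ Ximena ∩ Callum: ∅.
Uma ∩ Sam ∩ Alice ∩ Yara ∩ Ximena ∩ Callum ∩ Farrukh: ∅.
There is no time when everyone is free.
No common window exists, so the longest block is 0 minutes.

0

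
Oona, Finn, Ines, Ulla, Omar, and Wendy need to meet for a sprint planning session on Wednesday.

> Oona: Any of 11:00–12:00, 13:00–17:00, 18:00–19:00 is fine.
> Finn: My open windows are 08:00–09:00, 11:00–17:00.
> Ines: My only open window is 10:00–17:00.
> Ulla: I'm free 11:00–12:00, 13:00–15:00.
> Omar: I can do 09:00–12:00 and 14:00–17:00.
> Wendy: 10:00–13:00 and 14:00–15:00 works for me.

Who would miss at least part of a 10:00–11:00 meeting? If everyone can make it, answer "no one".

Oona: not fully free for 10:00-11:00. Finn: not fully free for 10:00-11:00. Ines: free for 10:00-11:00. Ulla: not fully free for 10:00-11:00. Omar: free for 10:00-11:00. Wendy: free for 10:00-11:00.

Finn, Oona, Ulla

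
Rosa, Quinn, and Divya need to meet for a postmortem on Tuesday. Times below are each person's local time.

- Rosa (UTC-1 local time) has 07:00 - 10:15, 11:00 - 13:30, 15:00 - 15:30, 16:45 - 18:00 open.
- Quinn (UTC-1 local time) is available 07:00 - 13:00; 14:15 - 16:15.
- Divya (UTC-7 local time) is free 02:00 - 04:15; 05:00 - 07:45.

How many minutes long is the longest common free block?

135

Rosa in UTC: 08:00-11:15, 12:00-14:30, 16:00-16:30, 17:45-19:00 (add 1h to convert from UTC-1).
Quinn in UTC: 08:00-14:00, 15:15-17:15 (add 1h to convert from UTC-1).
Divya in UTC: 09:00-11:15, 12:00-14:45 (add 7h to convert from UTC-7).
Rosa ∩ Quinn: 08:00-11:15, 12:00-14:00, 16:00-16:30.
Rosa ∩ Quinn ∩ Divya: 09:00-11:15, 12:00-14:00.
So the common availability across everyone is 09:00-11:15, 12:00-14:00.
The longest is 09:00-11:15 at 135 minutes.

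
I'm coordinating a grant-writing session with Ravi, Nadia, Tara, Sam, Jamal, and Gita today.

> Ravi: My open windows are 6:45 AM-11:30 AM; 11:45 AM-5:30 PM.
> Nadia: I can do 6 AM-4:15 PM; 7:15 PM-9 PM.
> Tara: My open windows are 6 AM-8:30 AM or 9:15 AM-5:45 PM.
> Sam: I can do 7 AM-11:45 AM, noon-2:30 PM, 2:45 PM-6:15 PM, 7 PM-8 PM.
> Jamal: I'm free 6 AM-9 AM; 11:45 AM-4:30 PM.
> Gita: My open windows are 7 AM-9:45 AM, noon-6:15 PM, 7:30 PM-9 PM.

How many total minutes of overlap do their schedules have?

330

Ravi ∩ Nadia: 06:45-11:30, 11:45-16:15.
Ravi ∩ Nadia ∩ Tara: 06:45-08:30, 09:15-11:30, 11:45-16:15.
Ravi ∩ Nadia ∩ Tara ∩ Sam: 07:00-08:30, 09:15-11:30, 12:00-14:30, 14:45-16:15.
Ravi ∩ Nadia ∩ Tara ∩ Sam ∩ Jamal: 07:00-08:30, 12:00-14:30, 14:45-16:15.
Ravi ∩ Nadia ∩ Tara ∩ Sam ∩ Jamal ∩ Gita: 07:00-08:30, 12:00-14:30, 14:45-16:15.
Summing the common windows: 90 + 150 + 90 = 330 minutes.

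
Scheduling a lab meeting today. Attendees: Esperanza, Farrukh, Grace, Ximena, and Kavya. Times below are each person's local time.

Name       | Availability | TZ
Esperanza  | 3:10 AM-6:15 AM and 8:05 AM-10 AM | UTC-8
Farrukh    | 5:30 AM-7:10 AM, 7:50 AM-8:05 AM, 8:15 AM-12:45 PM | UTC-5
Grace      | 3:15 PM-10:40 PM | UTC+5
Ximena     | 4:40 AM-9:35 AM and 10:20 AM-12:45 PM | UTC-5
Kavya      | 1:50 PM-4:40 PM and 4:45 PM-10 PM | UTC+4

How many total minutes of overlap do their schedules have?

230

Esperanza in UTC: 11:10-14:15, 16:05-18:00 (add 8h to convert from UTC-8).
Farrukh in UTC: 10:30-12:10, 12:50-13:05, 13:15-17:45 (add 5h to convert from UTC-5).
Grace in UTC: 10:15-17:40 (subtract 5h to convert from UTC+5).
Ximena in UTC: 09:40-14:35, 15:20-17:45 (add 5h to convert from UTC-5).
Kavya in UTC: 09:50-12:40, 12:45-18:00 (subtract 4h to convert from UTC+4).
Esperanza ∩ Farrukh: 11:10-12:10, 12:50-13:05, 13:15-14:15, 16:05-17:45.
Esperanza ∩ Farrukh ∩ Grace: 11:10-12:10, 12:50-13:05, 13:15-14:15, 16:05-17:40.
Esperanza ∩ Farrukh ∩ Grace ∩ Ximena: 11:10-12:10, 12:50-13:05, 13:15-14:15, 16:05-17:40.
Esperanza ∩ Farrukh ∩ Grace ∩ Ximena ∩ Kavya: 11:10-12:10, 12:50-13:05, 13:15-14:15, 16:05-17:40.
Summing the common windows: 60 + 15 + 60 + 95 = 230 minutes.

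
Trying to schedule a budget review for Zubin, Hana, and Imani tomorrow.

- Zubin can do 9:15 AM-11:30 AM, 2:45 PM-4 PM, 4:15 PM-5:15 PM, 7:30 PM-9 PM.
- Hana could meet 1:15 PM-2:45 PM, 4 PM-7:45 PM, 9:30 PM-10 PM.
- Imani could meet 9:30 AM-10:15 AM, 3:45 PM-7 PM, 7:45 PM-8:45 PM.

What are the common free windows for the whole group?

Zubin ∩ Hana: 16:15-17:15, 19:30-19:45.
Zubin ∩ Hana ∩ Imani: 16:15-17:15.
So the common availability across everyone is 16:15-17:15.

16:15-17:15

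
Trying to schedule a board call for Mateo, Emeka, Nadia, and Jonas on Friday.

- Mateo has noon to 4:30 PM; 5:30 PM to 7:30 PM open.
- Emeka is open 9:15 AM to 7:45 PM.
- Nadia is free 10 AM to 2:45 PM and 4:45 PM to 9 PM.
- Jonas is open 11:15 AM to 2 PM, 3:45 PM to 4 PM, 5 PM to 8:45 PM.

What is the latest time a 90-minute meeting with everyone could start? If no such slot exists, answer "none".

Mateo ∩ Emeka: 12:00-16:30, 17:30-19:30.
Mateo ∩ Emeka ∩ Nadia: 12:00-14:45, 17:30-19:30.
Mateo ∩ Emeka ∩ Nadia ∩ Jonas: 12:00-14:00, 17:30-19:30.
The last common window of at least 90 minutes is 17:30-19:30; a 90-minute meeting can start as late as 18:00 and still end by 19:30.

18:00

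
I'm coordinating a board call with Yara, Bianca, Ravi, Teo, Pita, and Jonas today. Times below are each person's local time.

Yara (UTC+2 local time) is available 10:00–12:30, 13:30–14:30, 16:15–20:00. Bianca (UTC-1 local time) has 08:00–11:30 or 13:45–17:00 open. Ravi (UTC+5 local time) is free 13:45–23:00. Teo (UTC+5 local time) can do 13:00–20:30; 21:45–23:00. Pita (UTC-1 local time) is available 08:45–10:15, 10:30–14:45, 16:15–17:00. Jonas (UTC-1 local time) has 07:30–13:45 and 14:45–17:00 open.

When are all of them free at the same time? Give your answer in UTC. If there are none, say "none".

09:45-10:30, 11:30-12:30, 17:15-18:00

Yara in UTC: 08:00-10:30, 11:30-12:30, 14:15-18:00 (subtract 2h to convert from UTC+2).
Bianca in UTC: 09:00-12:30, 14:45-18:00 (add 1h to convert from UTC-1).
Ravi in UTC: 08:45-18:00 (subtract 5h to convert from UTC+5).
Teo in UTC: 08:00-15:30, 16:45-18:00 (subtract 5h to convert from UTC+5).
Pita in UTC: 09:45-11:15, 11:30-15:45, 17:15-18:00 (add 1h to convert from UTC-1).
Jonas in UTC: 08:30-14:45, 15:45-18:00 (add 1h to convert from UTC-1).
Yara ∩ Bianca: 09:00-10:30, 11:30-12:30, 14:45-18:00.
Yara ∩ Bianca ∩ Ravi: 09:00-10:30, 11:30-12:30, 14:45-18:00.
Yara ∩ Bianca ∩ Ravi ∩ Teo: 09:00-10:30, 11:30-12:30, 14:45-15:30, 16:45-18:00.
Yara ∩ Bianca ∩ Ravi ∩ Teo ∩ Pita: 09:45-10:30, 11:30-12:30, 14:45-15:30, 17:15-18:00.
Yara ∩ Bianca ∩ Ravi ∩ Teo ∩ Pita ∩ Jonas: 09:45-10:30, 11:30-12:30, 17:15-18:00.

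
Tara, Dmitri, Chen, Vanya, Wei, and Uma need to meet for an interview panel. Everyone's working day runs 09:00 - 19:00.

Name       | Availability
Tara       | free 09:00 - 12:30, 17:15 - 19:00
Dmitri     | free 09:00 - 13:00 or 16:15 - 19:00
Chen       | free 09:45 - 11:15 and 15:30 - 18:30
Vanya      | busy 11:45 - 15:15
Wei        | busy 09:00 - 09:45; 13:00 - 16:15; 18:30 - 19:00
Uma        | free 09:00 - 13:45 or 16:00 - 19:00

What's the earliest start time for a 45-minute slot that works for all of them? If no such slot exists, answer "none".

09:45

Tara free: 09:00-12:30, 17:15-19:00.
Dmitri free: 09:00-13:00, 16:15-19:00.
Chen free: 09:45-11:15, 15:30-18:30.
Vanya free: 09:00-11:45, 15:15-19:00 (invert busy blocks within the working day).
Wei free: 09:45-13:00, 16:15-18:30 (invert busy blocks within the working day).
Uma free: 09:00-13:45, 16:00-19:00.
Tara ∩ Dmitri: 09:00-12:30, 17:15-19:00.
Tara ∩ Dmitri ∩ Chen: 09:45-11:15, 17:15-18:30.
Tara ∩ Dmitri ∩ Chen ∩ Vanya: 09:45-11:15, 17:15-18:30.
Tara ∩ Dmitri ∩ Chen ∩ Vanya ∩ Wei: 09:45-11:15, 17:15-18:30.
Tara ∩ Dmitri ∩ Chen ∩ Vanya ∩ Wei ∩ Uma: 09:45-11:15, 17:15-18:30.
So the common availability across everyone is 09:45-11:15, 17:15-18:30.
The first common window of at least 45 minutes is 09:45-11:15, so the earliest start is 09:45.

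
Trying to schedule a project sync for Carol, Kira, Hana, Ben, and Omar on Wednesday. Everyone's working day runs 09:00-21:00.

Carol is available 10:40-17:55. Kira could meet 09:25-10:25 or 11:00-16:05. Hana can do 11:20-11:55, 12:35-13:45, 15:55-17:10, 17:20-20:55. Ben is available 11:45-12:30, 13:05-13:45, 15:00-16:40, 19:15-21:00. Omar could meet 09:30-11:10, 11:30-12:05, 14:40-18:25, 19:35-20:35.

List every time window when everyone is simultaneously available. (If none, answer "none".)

Carol ∩ Kira: 11:00-16:05.
Carol ∩ Kira ∩ Hana: 11:20-11:55, 12:35-13:45, 15:55-16:05.
Carol ∩ Kira ∩ Hana ∩ Ben: 11:45-11:55, 13:05-13:45, 15:55-16:05.
Carol ∩ Kira ∩ Hana ∩ Ben ∩ Omar: 11:45-11:55, 15:55-16:05.

11:45-11:55, 15:55-16:05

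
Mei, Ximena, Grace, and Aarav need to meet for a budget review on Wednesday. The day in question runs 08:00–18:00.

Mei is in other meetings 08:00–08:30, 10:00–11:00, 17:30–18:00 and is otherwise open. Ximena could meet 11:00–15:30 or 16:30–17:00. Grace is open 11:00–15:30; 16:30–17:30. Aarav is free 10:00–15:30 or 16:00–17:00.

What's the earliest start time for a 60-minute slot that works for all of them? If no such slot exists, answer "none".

11:00

Mei free: 08:30-10:00, 11:00-17:30 (invert busy blocks within the working day).
Ximena free: 11:00-15:30, 16:30-17:00.
Grace free: 11:00-15:30, 16:30-17:30.
Aarav free: 10:00-15:30, 16:00-17:00.
Mei ∩ Ximena: 11:00-15:30, 16:30-17:00.
Mei ∩ Ximena ∩ Grace: 11:00-15:30, 16:30-17:00.
Mei ∩ Ximena ∩ Grace ∩ Aarav: 11:00-15:30, 16:30-17:00.
The first common window of at least 60 minutes is 11:00-15:30, so the earliest start is 11:00.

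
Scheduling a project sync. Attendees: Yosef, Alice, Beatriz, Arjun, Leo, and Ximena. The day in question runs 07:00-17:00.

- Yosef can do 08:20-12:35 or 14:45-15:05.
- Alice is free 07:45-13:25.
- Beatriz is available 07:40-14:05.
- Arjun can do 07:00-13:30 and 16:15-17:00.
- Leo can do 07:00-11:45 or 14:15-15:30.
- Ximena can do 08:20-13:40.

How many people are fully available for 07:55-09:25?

Alice, Beatriz, Arjun, and Leo can make the full 07:55-09:25 slot — that's 4.

4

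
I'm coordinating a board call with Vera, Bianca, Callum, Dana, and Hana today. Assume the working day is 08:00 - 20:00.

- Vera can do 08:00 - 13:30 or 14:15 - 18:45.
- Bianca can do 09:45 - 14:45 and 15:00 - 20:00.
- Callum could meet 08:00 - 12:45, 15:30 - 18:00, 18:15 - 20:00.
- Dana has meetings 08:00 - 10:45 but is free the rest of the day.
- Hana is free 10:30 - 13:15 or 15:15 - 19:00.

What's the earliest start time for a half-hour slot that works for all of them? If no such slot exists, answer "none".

Vera free: 08:00-13:30, 14:15-18:45.
Bianca free: 09:45-14:45, 15:00-20:00.
Callum free: 08:00-12:45, 15:30-18:00, 18:15-20:00.
Dana free: 10:45-20:00 (invert busy blocks within the working day).
Hana free: 10:30-13:15, 15:15-19:00.
Vera ∩ Bianca: 09:45-13:30, 14:15-14:45, 15:00-18:45.
Vera ∩ Bianca ∩ Callum: 09:45-12:45, 15:30-18:00, 18:15-18:45.
Vera ∩ Bianca ∩ Callum ∩ Dana: 10:45-12:45, 15:30-18:00, 18:15-18:45.
Vera ∩ Bianca ∩ Callum ∩ Dana ∩ Hana: 10:45-12:45, 15:30-18:00, 18:15-18:45.
The first common window of at least 30 minutes is 10:45-12:45, so the earliest start is 10:45.

10:45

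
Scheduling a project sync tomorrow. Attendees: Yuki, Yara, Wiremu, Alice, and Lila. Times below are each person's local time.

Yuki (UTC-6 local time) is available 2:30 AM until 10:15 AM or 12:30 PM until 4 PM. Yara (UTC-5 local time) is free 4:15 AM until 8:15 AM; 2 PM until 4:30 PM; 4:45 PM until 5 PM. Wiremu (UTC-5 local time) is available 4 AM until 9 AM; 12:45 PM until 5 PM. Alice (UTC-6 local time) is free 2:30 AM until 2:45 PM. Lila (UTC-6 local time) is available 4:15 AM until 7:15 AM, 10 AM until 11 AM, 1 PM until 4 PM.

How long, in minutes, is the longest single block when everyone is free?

Yuki in UTC: 08:30-16:15, 18:30-22:00 (add 6h to convert from UTC-6).
Yara in UTC: 09:15-13:15, 19:00-21:30, 21:45-22:00 (add 5h to convert from UTC-5).
Wiremu in UTC: 09:00-14:00, 17:45-22:00 (add 5h to convert from UTC-5).
Alice in UTC: 08:30-20:45 (add 6h to convert from UTC-6).
Lila in UTC: 10:15-13:15, 16:00-17:00, 19:00-22:00 (add 6h to convert from UTC-6).
Yuki ∩ Yara: 09:15-13:15, 19:00-21:30, 21:45-22:00.
Yuki ∩ Yara ∩ Wiremu: 09:15-13:15, 19:00-21:30, 21:45-22:00.
Yuki ∩ Yara ∩ Wiremu ∩ Alice: 09:15-13:15, 19:00-20:45.
Yuki ∩ Yara ∩ Wiremu ∩ Alice ∩ Lila: 10:15-13:15, 19:00-20:45.
The longest is 10:15-13:15 at 180 minutes.

180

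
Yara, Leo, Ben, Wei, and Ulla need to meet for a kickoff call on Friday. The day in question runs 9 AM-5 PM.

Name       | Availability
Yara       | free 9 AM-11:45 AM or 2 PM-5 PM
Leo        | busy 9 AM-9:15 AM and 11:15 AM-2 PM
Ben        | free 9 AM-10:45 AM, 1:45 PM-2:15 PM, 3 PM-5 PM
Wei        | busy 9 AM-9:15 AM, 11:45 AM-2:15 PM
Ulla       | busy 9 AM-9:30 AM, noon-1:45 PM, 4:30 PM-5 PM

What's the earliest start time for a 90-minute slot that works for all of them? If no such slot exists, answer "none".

Yara free: 09:00-11:45, 14:00-17:00.
Leo free: 09:15-11:15, 14:00-17:00 (invert busy blocks within the working day).
Ben free: 09:00-10:45, 13:45-14:15, 15:00-17:00.
Wei free: 09:15-11:45, 14:15-17:00 (invert busy blocks within the working day).
Ulla free: 09:30-12:00, 13:45-16:30 (invert busy blocks within the working day).
Yara ∩ Leo: 09:15-11:15, 14:00-17:00.
Yara ∩ Leo ∩ Ben: 09:15-10:45, 14:00-14:15, 15:00-17:00.
Yara ∩ Leo ∩ Ben ∩ Wei: 09:15-10:45, 15:00-17:00.
Yara ∩ Leo ∩ Ben ∩ Wei ∩ Ulla: 09:30-10:45, 15:00-16:30.
Those are the intersection windows.
The first common window of at least 90 minutes is 15:00-16:30, so the earliest start is 15:00.

15:00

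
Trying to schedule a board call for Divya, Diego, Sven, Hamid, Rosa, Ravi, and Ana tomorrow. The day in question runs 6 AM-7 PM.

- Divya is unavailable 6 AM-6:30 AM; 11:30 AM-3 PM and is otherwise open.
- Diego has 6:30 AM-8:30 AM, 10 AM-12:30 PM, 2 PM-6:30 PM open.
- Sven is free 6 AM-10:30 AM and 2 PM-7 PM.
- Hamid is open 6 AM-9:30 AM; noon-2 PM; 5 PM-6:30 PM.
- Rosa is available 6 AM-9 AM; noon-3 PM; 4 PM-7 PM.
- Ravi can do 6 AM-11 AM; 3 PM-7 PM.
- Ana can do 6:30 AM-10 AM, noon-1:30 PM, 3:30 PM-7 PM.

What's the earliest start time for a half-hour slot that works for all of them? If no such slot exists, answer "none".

Divya free: 06:30-11:30, 15:00-19:00 (invert busy blocks within the working day).
Diego free: 06:30-08:30, 10:00-12:30, 14:00-18:30.
Sven free: 06:00-10:30, 14:00-19:00.
Hamid free: 06:00-09:30, 12:00-14:00, 17:00-18:30.
Rosa free: 06:00-09:00, 12:00-15:00, 16:00-19:00.
Ravi free: 06:00-11:00, 15:00-19:00.
Ana free: 06:30-10:00, 12:00-13:30, 15:30-19:00.
Divya ∩ Diego: 06:30-08:30, 10:00-11:30, 15:00-18:30.
Divya ∩ Diego ∩ Sven: 06:30-08:30, 10:00-10:30, 15:00-18:30.
Divya ∩ Diego ∩ Sven ∩ Hamid: 06:30-08:30, 17:00-18:30.
Divya ∩ Diego ∩ Sven ∩ Hamid ∩ Rosa: 06:30-08:30, 17:00-18:30.
Divya ∩ Diego ∩ Sven ∩ Hamid ∩ Rosa ∩ Ravi: 06:30-08:30, 17:00-18:30.
Divya ∩ Diego ∩ Sven ∩ Hamid ∩ Rosa ∩ Ravi ∩ Ana: 06:30-08:30, 17:00-18:30.
The first common window of at least 30 minutes is 06:30-08:30, so the earliest start is 06:30.

06:30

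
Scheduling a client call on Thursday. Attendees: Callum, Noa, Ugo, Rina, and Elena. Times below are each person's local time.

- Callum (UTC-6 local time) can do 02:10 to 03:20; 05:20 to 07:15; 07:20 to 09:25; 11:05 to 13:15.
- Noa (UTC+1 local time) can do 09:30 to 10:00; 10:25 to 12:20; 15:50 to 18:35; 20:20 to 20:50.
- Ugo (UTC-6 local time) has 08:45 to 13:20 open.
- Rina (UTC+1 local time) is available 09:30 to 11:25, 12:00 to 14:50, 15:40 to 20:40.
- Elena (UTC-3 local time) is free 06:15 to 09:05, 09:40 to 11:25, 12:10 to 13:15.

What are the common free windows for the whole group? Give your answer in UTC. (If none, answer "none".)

Callum in UTC: 08:10-09:20, 11:20-13:15, 13:20-15:25, 17:05-19:15 (add 6h to convert from UTC-6).
Noa in UTC: 08:30-09:00, 09:25-11:20, 14:50-17:35, 19:20-19:50 (subtract 1h to convert from UTC+1).
Ugo in UTC: 14:45-19:20 (add 6h to convert from UTC-6).
Rina in UTC: 08:30-10:25, 11:00-13:50, 14:40-19:40 (subtract 1h to convert from UTC+1).
Elena in UTC: 09:15-12:05, 12:40-14:25, 15:10-16:15 (add 3h to convert from UTC-3).
Callum ∩ Noa: 08:30-09:00, 14:50-15:25, 17:05-17:35.
Callum ∩ Noa ∩ Ugo: 14:50-15:25, 17:05-17:35.
Callum ∩ Noa ∩ Ugo ∩ Rina: 14:50-15:25, 17:05-17:35.
Callum ∩ Noa ∩ Ugo ∩ Rina ∩ Elena: 15:10-15:25.

15:10-15:25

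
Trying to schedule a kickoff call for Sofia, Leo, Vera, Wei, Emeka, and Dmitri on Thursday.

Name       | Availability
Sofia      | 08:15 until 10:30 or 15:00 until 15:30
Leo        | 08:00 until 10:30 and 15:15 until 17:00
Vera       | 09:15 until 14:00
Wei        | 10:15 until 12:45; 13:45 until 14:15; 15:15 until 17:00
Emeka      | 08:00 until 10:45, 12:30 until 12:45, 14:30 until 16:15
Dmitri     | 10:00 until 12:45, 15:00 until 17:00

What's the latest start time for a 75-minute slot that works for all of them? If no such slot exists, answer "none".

none

Sofia ∩ Leo: 08:15-10:30, 15:15-15:30.
Sofia ∩ Leo ∩ Vera: 09:15-10:30.
Sofia ∩ Leo ∩ Vera ∩ Wei: 10:15-10:30.
Sofia ∩ Leo ∩ Vera ∩ Wei ∩ Emeka: 10:15-10:30.
Sofia ∩ Leo ∩ Vera ∩ Wei ∩ Emeka ∩ Dmitri: 10:15-10:30.
So the common availability across everyone is 10:15-10:30.
No common window is at least 75 minutes long.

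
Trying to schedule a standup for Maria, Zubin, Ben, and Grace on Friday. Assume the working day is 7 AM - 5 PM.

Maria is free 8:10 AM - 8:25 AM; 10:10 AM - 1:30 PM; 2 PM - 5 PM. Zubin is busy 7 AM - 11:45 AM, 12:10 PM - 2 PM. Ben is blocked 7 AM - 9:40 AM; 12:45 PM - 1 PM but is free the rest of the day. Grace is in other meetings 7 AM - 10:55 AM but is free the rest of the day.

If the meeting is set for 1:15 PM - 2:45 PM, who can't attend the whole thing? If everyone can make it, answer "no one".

Maria free: 08:10-08:25, 10:10-13:30, 14:00-17:00.
Zubin free: 11:45-12:10, 14:00-17:00 (invert busy blocks within the working day).
Ben free: 09:40-12:45, 13:00-17:00 (invert busy blocks within the working day).
Grace free: 10:55-17:00 (invert busy blocks within the working day).
Maria: not fully free for 13:15-14:45. Zubin: not fully free for 13:15-14:45. Ben: free for 13:15-14:45. Grace: free for 13:15-14:45.

Maria, Zubin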